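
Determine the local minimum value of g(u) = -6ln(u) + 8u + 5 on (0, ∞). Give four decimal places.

g'(u) = -6/u + 8 = 0 gives u = 3/4.
g''(u) = 6/u², which is positive for u > 0, so this is a local minimum.
g(3/4) = -6·ln(3/4) + 6 + 5 ≈ 12.7261.

12.7261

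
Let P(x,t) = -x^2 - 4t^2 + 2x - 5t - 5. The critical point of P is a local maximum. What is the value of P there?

-39/16

∂P/∂x = -2x + 2 = 0 and ∂P/∂t = -8t - 5 = 0, so (x, t) = (1, -5/8).
The Hessian has P_{xx} = -2, P_{tt} = -8, P_{xt} = 0, giving D = 16 > 0 with P_{xx} < 0, so the point is a local maximum.
P(1, -5/8) = -39/16.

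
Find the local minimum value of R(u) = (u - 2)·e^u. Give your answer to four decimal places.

Differentiating with the product rule gives R'(u) = (u - 1)·e^u. Since e^u > 0, the only critical point is u = 1.
R''(1) has the same sign as 1 > 0, so this is a local minimum.
R(1) = (-1)·e^(1) ≈ -2.7183.

-2.7183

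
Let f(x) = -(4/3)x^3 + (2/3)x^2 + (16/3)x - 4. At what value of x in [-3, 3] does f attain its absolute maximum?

-3

Differentiating, f'(x) = -4x^2 + (4/3)x + 16/3; which vanishes at x = -1 and x = 4/3.
Evaluating at the critical points and endpoints: f(-3) = 22, f(-1) = -22/3, f(4/3) = 92/81, f(3) = -18.
The maximum over the interval is 22, attained at x = -3.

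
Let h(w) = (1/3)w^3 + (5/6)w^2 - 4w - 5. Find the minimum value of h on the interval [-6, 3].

-23

The derivative is w^2 + (5/3)w - 4, which vanishes at w = -3 and w = 4/3.
Compare values at every candidate in [-6, 3]: h(-6) = -23,  h(-3) = 11/2,  h(4/3) = -653/81,  h(3) = -1/2.
So the minimum is h(-6) = -23.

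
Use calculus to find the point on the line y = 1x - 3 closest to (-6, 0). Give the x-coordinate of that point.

Minimize D(x)^2 = (x + 6)^2 + (x - 3)^2.
d/dx[D^2] = 2(x + 6) + 2·1·(x - 3) = 0 ⇒ x = -3/2.
Then y = -9/2 and the distance is √(81/2) ≈ 6.3640.

-3/2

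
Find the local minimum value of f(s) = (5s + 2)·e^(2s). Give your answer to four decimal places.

-0.4132

By the product rule, f'(s) = (10s + 9)·e^(2s). Since e^(2s) > 0, the only critical point is s = -9/10.
f''(-9/10) has the same sign as 10 > 0, so this is a local minimum.
f(-9/10) = (-5/2)·e^(-9/5) ≈ -0.4132.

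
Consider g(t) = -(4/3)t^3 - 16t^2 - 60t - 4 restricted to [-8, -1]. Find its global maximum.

404/3

Differentiating, g'(t) = -4t^2 - 32t - 60; which vanishes at t = -5 and t = -3.
Compare values at every candidate in [-8, -1]: g(-8) = 404/3; g(-5) = 188/3; g(-3) = 68; g(-1) = 124/3.
The maximum over the interval is 404/3, attained at t = -8.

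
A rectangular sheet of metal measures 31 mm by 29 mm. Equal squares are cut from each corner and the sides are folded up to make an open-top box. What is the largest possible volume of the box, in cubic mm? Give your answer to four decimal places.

1995.0042

With cut size x, the volume is V(x) = x(31 − 2x)(29 − 2x) for 0 < x < 14.5.
V'(x) = 12x^2 − 240x + 899. Setting V'(x) = 0 gives x ≈ 4.9917 (the root in (0, 14.5)).
V''(x) = 24x − 240 is negative there, so this is the maximum; V ≈ 1995.0042.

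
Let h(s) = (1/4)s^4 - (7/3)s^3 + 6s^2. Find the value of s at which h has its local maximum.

3

h'(s) = s^3 - 7s^2 + 12s. Setting h'(s) = 0 gives s ∈ {0, 3, 4}.
h''(s) = 3s^2 - 14s + 12. h''(0) = 12 > 0 ⇒ local minimum; h''(3) = -3 < 0 ⇒ local maximum; h''(4) = 4 > 0 ⇒ local minimum.
So the local maximum value is h(3) = 45/4.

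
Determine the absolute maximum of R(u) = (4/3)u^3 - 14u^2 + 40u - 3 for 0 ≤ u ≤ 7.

145/3

Differentiating, R'(u) = 4u^2 - 28u + 40; which vanishes at u = 2 and u = 5.
Compare values at every candidate in [0, 7]: R(0) = -3; R(2) = 95/3; R(5) = 41/3; R(7) = 145/3.
So the maximum is R(7) = 145/3.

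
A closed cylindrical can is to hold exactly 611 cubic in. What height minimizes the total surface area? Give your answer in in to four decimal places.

With radius r and height h, πr²h = 611 so h = 611/(πr²), and S(r) = 2πr² + 2πrh = 2πr² + 2·611/r.
S'(r) = 4πr − 2·611/r² = 0 ⇒ r³ = 611/(2π), so r ≈ 4.5985 and h = 2r ≈ 9.1971.
S''(r) = 4π + 4·611/r³ > 0, so this is the minimum; S ≈ 398.6043.

9.1971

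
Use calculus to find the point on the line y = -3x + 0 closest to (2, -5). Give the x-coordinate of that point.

Minimize D(x)^2 = (x - 2)^2 + (-3x + 5)^2.
d/dx[D^2] = 2(x - 2) + 2·(-3)·(-3x + 5) = 0 ⇒ x = 17/10.
Then y = -51/10 and the distance is √(1/10) ≈ 0.3162.

17/10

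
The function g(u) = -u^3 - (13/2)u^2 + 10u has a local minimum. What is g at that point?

-175/2

Critical points: g'(u) = -3u^2 - 13u + 10 vanishes at u = -5, 2/3.
Since g''(u) = -6u - 13, we get g''(-5) = 17 > 0 ⇒ local minimum; g''(2/3) = -17 < 0 ⇒ local maximum.
The local minimum is g(-5) = -175/2.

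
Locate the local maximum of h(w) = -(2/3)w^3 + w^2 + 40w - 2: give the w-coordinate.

5

h'(w) = -2w^2 + 2w + 40. Setting h'(w) = 0 gives w ∈ {-4, 5}.
h''(w) = -4w + 2. h''(-4) = 18 > 0 ⇒ local minimum; h''(5) = -18 < 0 ⇒ local maximum.
So the local maximum value is h(5) = 419/3.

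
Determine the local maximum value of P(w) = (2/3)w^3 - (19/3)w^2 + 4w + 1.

Critical points: P'(w) = 2w^2 - (38/3)w + 4 vanishes at w = 1/3, 6.
Since P''(w) = 4w - 38/3, we get P''(1/3) = -34/3 < 0 ⇒ local maximum; P''(6) = 34/3 > 0 ⇒ local minimum.
Thus P has its local maximum at w = 1/3, with value 134/81.

134/81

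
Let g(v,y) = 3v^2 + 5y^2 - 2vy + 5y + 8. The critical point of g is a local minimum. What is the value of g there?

∂g/∂v = 6v - 2y = 0 and ∂g/∂y = -2v + 10y + 5 = 0, so (v, y) = (-5/28, -15/28).
The Hessian has g_{vv} = 6, g_{yy} = 10, g_{vy} = -2, giving D = 56 > 0 with g_{vv} > 0, so the point is a local minimum.
g(-5/28, -15/28) = 373/56.

373/56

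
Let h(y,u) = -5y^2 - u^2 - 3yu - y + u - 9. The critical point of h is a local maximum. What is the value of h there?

∂h/∂y = -10y - 3u - 1 = 0 and ∂h/∂u = -3y - 2u + 1 = 0, so (y, u) = (-5/11, 13/11).
The Hessian has h_{yy} = -10, h_{uu} = -2, h_{yu} = -3, giving D = 11 > 0 with h_{yy} < 0, so the point is a local maximum.
h(-5/11, 13/11) = -90/11.

-90/11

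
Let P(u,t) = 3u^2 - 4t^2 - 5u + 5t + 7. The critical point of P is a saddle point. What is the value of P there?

∂P/∂u = 6u - 5 = 0 and ∂P/∂t = -8t + 5 = 0, so (u, t) = (5/6, 5/8).
The Hessian has P_{uu} = 6, P_{tt} = -8, P_{ut} = 0, giving D = -48 < 0, so the point is a saddle point.
P(5/6, 5/8) = 311/48.

311/48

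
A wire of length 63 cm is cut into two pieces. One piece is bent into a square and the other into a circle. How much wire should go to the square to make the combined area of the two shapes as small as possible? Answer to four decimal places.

35.2862

Let x be the length used for the square. Square side x/4; circle radius (63−x)/(2π).
A(x) = (x/4)² + π·((63−x)/(2π))² = x²/16 + (63−x)²/(4π) for 0 ≤ x ≤ 63. A'(x) = x/8 − (63−x)/(2π) = 0 gives x = 4·63/(π+4) ≈ 35.2862.
A'' = 1/8 + 1/(2π) > 0, so this gives the minimum combined area; x ≈ 35.2862 cm to the square.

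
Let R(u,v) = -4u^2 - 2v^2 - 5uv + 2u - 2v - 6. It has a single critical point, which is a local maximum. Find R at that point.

∂R/∂u = -8u - 5v + 2 = 0 and ∂R/∂v = -5u - 4v - 2 = 0, so (u, v) = (18/7, -26/7).
The Hessian has R_{uu} = -8, R_{vv} = -4, R_{uv} = -5, giving D = 7 > 0 with R_{uu} < 0, so the point is a local maximum.
R(18/7, -26/7) = 2/7.

2/7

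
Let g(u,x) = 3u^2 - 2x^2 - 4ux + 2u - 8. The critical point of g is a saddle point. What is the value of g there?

-41/5

∂g/∂u = 6u - 4x + 2 = 0 and ∂g/∂x = -4u - 4x = 0, so (u, x) = (-1/5, 1/5).
The Hessian has g_{uu} = 6, g_{xx} = -4, g_{ux} = -4, giving D = -40 < 0, so the point is a saddle point.
g(-1/5, 1/5) = -41/5.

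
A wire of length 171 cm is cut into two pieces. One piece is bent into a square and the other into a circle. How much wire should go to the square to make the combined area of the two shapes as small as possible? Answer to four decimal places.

95.7770

Let x be the length used for the square. Square side x/4; circle radius (171−x)/(2π).
A(x) = (x/4)² + π·((171−x)/(2π))² = x²/16 + (171−x)²/(4π) for 0 ≤ x ≤ 171. A'(x) = x/8 − (171−x)/(2π) = 0 gives x = 4·171/(π+4) ≈ 95.7770.
A'' = 1/8 + 1/(2π) > 0, so this gives the minimum combined area; x ≈ 95.7770 cm to the square.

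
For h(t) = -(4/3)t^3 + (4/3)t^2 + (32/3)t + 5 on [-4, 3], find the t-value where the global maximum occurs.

h'(t) = -4t^2 + (8/3)t + 32/3, which vanishes at t = -4/3 and t = 2.
Compare values at every candidate in [-4, 3]: h(-4) = 69; h(-4/3) = -299/81; h(2) = 21; h(3) = 13.
So the maximum is h(-4) = 69.

-4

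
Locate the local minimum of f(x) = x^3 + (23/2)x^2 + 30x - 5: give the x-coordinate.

f'(x) = 3x^2 + 23x + 30 = 0 at x = -6, -5/3.
Second-derivative test with f''(x) = 6x + 23: f''(-6) = -13 < 0 ⇒ local maximum; f''(-5/3) = 13 > 0 ⇒ local minimum.
So the local minimum value is f(-5/3) = -1495/54.

-5/3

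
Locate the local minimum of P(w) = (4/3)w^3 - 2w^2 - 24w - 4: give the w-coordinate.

3

P'(w) = 4w^2 - 4w - 24 = 0 at w = -2, 3.
Since P''(w) = 8w - 4, we get P''(-2) = -20 < 0 ⇒ local maximum; P''(3) = 20 > 0 ⇒ local minimum.
Thus P has its local minimum at w = 3, with value -58.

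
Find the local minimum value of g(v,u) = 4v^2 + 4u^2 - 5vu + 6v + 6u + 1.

∂g/∂v = 8v - 5u + 6 = 0 and ∂g/∂u = -5v + 8u + 6 = 0, so (v, u) = (-2, -2).
The Hessian has g_{vv} = 8, g_{uu} = 8, g_{vu} = -5, giving D = 39 > 0 with g_{vv} > 0, so the point is a local minimum.
g(-2, -2) = -11.

-11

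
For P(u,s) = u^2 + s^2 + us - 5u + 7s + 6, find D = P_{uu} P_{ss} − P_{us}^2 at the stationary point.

3

∂P/∂u = 2u + s - 5 = 0 and ∂P/∂s = u + 2s + 7 = 0, so (u, s) = (17/3, -19/3).
The Hessian has P_{uu} = 2, P_{ss} = 2, P_{us} = 1, giving D = 3 > 0 with P_{uu} > 0, so the point is a local minimum.
D = (2)·(2) − (1)^2 = 3.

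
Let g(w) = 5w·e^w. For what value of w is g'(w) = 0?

g'(w) = 5·e^w + (5w)·1·e^w = (5w + 5)·e^w. Since e^w > 0, the only critical point is w = -1.
g''(-1) has the same sign as 5 > 0, so this is a local minimum.
g(-1) = (-5)·e^(-1) ≈ -1.8394.

-1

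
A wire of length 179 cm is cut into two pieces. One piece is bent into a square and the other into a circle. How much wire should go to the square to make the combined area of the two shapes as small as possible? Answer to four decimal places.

100.2577

Let x be the length used for the square. Square side x/4; circle radius (179−x)/(2π).
A(x) = (x/4)² + π·((179−x)/(2π))² = x²/16 + (179−x)²/(4π) for 0 ≤ x ≤ 179. A'(x) = x/8 − (179−x)/(2π) = 0 gives x = 4·179/(π+4) ≈ 100.2577.
A'' = 1/8 + 1/(2π) > 0, so this gives the minimum combined area; x ≈ 100.2577 cm to the square.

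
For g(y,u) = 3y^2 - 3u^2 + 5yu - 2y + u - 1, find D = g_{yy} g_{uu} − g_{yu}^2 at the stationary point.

∂g/∂y = 6y + 5u - 2 = 0 and ∂g/∂u = 5y - 6u + 1 = 0, so (y, u) = (7/61, 16/61).
The Hessian has g_{yy} = 6, g_{uu} = -6, g_{yu} = 5, giving D = -61 < 0, so the point is a saddle point.
D = (6)·(-6) − (5)^2 = -61.

-61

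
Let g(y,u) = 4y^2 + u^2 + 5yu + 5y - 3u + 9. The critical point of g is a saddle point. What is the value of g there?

217/9

∂g/∂y = 8y + 5u + 5 = 0 and ∂g/∂u = 5y + 2u - 3 = 0, so (y, u) = (25/9, -49/9).
The Hessian has g_{yy} = 8, g_{uu} = 2, g_{yu} = 5, giving D = -9 < 0, so the point is a saddle point.
g(25/9, -49/9) = 217/9.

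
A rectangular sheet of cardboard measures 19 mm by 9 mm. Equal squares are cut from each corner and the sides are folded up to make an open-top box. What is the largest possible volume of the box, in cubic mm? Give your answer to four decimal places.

With cut size x, the volume is V(x) = x(19 − 2x)(9 − 2x) for 0 < x < 4.5.
V'(x) = 12x^2 − 112x + 171. Setting V'(x) = 0 gives x ≈ 1.9230 (the root in (0, 4.5)).
V''(x) = 24x − 112 is negative there, so this is the maximum; V ≈ 150.1934.

150.1934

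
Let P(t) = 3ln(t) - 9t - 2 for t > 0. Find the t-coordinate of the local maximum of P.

P'(t) = 3/t − 9 = 0 gives t = 1/3.
P''(t) = -3/t², which is negative for t > 0, so this is a local maximum.
P(1/3) = 3·ln(1/3) - 3 - 2 ≈ -8.2958.

1/3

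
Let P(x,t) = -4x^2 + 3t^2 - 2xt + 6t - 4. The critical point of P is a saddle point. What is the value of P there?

∂P/∂x = -8x - 2t = 0 and ∂P/∂t = -2x + 6t + 6 = 0, so (x, t) = (3/13, -12/13).
The Hessian has P_{xx} = -8, P_{tt} = 6, P_{xt} = -2, giving D = -52 < 0, so the point is a saddle point.
P(3/13, -12/13) = -88/13.

-88/13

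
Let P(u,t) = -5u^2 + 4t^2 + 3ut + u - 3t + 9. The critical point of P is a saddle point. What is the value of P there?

∂P/∂u = -10u + 3t + 1 = 0 and ∂P/∂t = 3u + 8t - 3 = 0, so (u, t) = (17/89, 27/89).
The Hessian has P_{uu} = -10, P_{tt} = 8, P_{ut} = 3, giving D = -89 < 0, so the point is a saddle point.
P(17/89, 27/89) = 769/89.

769/89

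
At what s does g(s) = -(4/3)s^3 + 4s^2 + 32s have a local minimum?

g'(s) = -4s^2 + 8s + 32 = 0 at s = -2, 4.
g''(s) = -8s + 8. g''(-2) = 24 > 0 ⇒ local minimum; g''(4) = -24 < 0 ⇒ local maximum.
Thus g has its local minimum at s = -2, with value -112/3.

-2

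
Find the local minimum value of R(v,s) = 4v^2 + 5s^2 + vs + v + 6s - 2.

∂R/∂v = 8v + s + 1 = 0 and ∂R/∂s = v + 10s + 6 = 0, so (v, s) = (-4/79, -47/79).
The Hessian has R_{vv} = 8, R_{ss} = 10, R_{vs} = 1, giving D = 79 > 0 with R_{vv} > 0, so the point is a local minimum.
R(-4/79, -47/79) = -301/79.

-301/79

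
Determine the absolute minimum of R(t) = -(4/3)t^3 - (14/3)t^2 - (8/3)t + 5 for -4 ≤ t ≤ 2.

Differentiating, R'(t) = -4t^2 - (28/3)t - 8/3; which vanishes at t = -2 and t = -1/3.
Evaluating at the critical points and endpoints: R(-4) = 79/3,  R(-2) = 7/3,  R(-1/3) = 439/81,  R(2) = -89/3.
The minimum over the interval is -89/3, attained at t = 2.

-89/3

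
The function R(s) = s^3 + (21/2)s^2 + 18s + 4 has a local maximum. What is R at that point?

R'(s) = 3s^2 + 21s + 18. Setting R'(s) = 0 gives s ∈ {-6, -1}.
R''(s) = 6s + 21. R''(-6) = -15 < 0 ⇒ local maximum; R''(-1) = 15 > 0 ⇒ local minimum.
The local maximum is R(-6) = 58.

58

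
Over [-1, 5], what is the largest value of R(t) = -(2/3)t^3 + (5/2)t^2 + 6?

269/24

The derivative is -2t^2 + 5t, which vanishes at t = 0 and t = 5/2.
Compare values at every candidate in [-1, 5]: R(-1) = 55/6; R(0) = 6; R(5/2) = 269/24; R(5) = -89/6.
The maximum over the interval is 269/24, attained at t = 5/2.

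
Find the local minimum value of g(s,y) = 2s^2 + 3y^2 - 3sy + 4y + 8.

∂g/∂s = 4s - 3y = 0 and ∂g/∂y = -3s + 6y + 4 = 0, so (s, y) = (-4/5, -16/15).
The Hessian has g_{ss} = 4, g_{yy} = 6, g_{sy} = -3, giving D = 15 > 0 with g_{ss} > 0, so the point is a local minimum.
g(-4/5, -16/15) = 88/15.

88/15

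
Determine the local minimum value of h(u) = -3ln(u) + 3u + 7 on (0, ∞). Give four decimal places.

h'(u) = -3/u + 3 = 0 gives u = 1.
h''(u) = 3/u², which is positive for u > 0, so this is a local minimum.
h(1) = -3·ln(1) + 3 + 7 ≈ 10.0000.

10.0000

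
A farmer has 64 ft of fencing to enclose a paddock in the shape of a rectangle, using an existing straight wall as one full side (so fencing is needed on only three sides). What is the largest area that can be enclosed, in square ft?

Let the sides perpendicular to the wall have length x and the parallel side y, so 2x + y = 64 and the area is A = xy = x(64 − 2x).
A'(x) = 64 − 4x = 0 gives x = 16, and A''(x) = −4 < 0 confirms a maximum.
Then y = 64 − 2·16 = 32 and A = 512.

512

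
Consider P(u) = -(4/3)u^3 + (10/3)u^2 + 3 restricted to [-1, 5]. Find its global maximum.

23/3

P'(u) = -4u^2 + (20/3)u, which vanishes at u = 0 and u = 5/3.
Compare values at every candidate in [-1, 5]: P(-1) = 23/3, P(0) = 3, P(5/3) = 493/81, P(5) = -241/3.
So the maximum is P(-1) = 23/3.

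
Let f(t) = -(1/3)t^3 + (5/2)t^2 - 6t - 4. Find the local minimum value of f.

Critical points: f'(t) = -t^2 + 5t - 6 vanishes at t = 2, 3.
Second-derivative test with f''(t) = -2t + 5: f''(2) = 1 > 0 ⇒ local minimum; f''(3) = -1 < 0 ⇒ local maximum.
So the local minimum value is f(2) = -26/3.

-26/3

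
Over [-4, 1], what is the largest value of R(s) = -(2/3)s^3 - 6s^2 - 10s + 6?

32/3

The derivative is -2s^2 - 12s - 10, whose only zero in [-4, 1] is s = -1.
Evaluating at the critical points and endpoints: R(-4) = -22/3, R(-1) = 32/3, R(1) = -32/3.
The maximum over the interval is 32/3, attained at s = -1.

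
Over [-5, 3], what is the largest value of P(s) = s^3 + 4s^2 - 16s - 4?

60

Differentiating, P'(s) = 3s^2 + 8s - 16; which vanishes at s = -4 and s = 4/3.
Evaluating at the critical points and endpoints: P(-5) = 51, P(-4) = 60, P(4/3) = -428/27, P(3) = 11.
So the maximum is P(-4) = 60.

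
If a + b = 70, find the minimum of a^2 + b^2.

2450

With a + b = 70, a^2 + b^2 = a^2 + (70 − a)^2.
The derivative 2a − 2(70 − a) = 4a − 140 vanishes at a = 35; second derivative 4 > 0, a minimum.
The minimum is 2·(35)^2 = 2450.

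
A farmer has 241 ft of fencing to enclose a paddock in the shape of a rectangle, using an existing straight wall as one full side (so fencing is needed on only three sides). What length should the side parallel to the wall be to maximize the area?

Let the sides perpendicular to the wall have length x and the parallel side y, so 2x + y = 241 and the area is A = xy = x(241 − 2x).
A'(x) = 241 − 4x = 0 gives x = 241/4, and A''(x) = −4 < 0 confirms a maximum.
Then y = 241 − 2·241/4 = 241/2 and A = 58081/8.

241/2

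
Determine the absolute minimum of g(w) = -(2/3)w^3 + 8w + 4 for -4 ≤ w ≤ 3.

Differentiating, g'(w) = -2w^2 + 8; which vanishes at w = -2 and w = 2.
Compare values at every candidate in [-4, 3]: g(-4) = 44/3; g(-2) = -20/3; g(2) = 44/3; g(3) = 10.
The minimum over the interval is -20/3, attained at w = -2.

-20/3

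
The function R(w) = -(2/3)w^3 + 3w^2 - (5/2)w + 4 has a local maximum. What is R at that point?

73/12

Critical points: R'(w) = -2w^2 + 6w - 5/2 vanishes at w = 1/2, 5/2.
Second-derivative test with R''(w) = -4w + 6: R''(1/2) = 4 > 0 ⇒ local minimum; R''(5/2) = -4 < 0 ⇒ local maximum.
The local maximum is R(5/2) = 73/12.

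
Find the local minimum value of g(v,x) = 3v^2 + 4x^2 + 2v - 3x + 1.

∂g/∂v = 6v + 2 = 0 and ∂g/∂x = 8x - 3 = 0, so (v, x) = (-1/3, 3/8).
The Hessian has g_{vv} = 6, g_{xx} = 8, g_{vx} = 0, giving D = 48 > 0 with g_{vv} > 0, so the point is a local minimum.
g(-1/3, 3/8) = 5/48.

5/48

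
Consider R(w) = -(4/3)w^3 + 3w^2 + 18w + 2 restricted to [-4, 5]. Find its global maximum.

R'(w) = -4w^2 + 6w + 18, which vanishes at w = -3/2 and w = 3.
Compare values at every candidate in [-4, 5]: R(-4) = 190/3; R(-3/2) = -55/4; R(3) = 47; R(5) = 1/3.
Hence the absolute maximum is 190/3 at w = -4.

190/3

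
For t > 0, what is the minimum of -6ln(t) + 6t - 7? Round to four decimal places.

-1.0000

g'(t) = -6/t + 6 = 0 gives t = 1.
g''(t) = 6/t², which is positive for t > 0, so this is a local minimum.
g(1) = -6·ln(1) + 6 - 7 ≈ -1.0000.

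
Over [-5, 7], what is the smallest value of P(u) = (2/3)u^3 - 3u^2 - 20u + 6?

-257/3

P'(u) = 2u^2 - 6u - 20, which vanishes at u = -2 and u = 5.
Candidates: P(-5) = -157/3,  P(-2) = 86/3,  P(5) = -257/3,  P(7) = -157/3.
The minimum over the interval is -257/3, attained at u = 5.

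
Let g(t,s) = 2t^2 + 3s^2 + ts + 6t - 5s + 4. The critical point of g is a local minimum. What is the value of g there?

∂g/∂t = 4t + s + 6 = 0 and ∂g/∂s = t + 6s - 5 = 0, so (t, s) = (-41/23, 26/23).
The Hessian has g_{tt} = 4, g_{ss} = 6, g_{ts} = 1, giving D = 23 > 0 with g_{tt} > 0, so the point is a local minimum.
g(-41/23, 26/23) = -96/23.

-96/23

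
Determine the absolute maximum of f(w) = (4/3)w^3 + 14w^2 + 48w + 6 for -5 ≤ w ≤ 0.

6

The derivative is 4w^2 + 28w + 48, which vanishes at w = -4 and w = -3.
Candidates: f(-5) = -152/3, f(-4) = -142/3, f(-3) = -48, f(0) = 6.
The maximum over the interval is 6, attained at w = 0.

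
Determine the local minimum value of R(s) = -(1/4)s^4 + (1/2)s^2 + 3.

3

R'(s) = -s^3 + s. Setting R'(s) = 0 gives s ∈ {-1, 0, 1}.
Since R''(s) = -3s^2 + 1, we get R''(-1) = -2 < 0 ⇒ local maximum; R''(0) = 1 > 0 ⇒ local minimum; R''(1) = -2 < 0 ⇒ local maximum.
So the local minimum value is R(0) = 3.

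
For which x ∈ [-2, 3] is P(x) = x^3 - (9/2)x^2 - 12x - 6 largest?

P'(x) = 3x^2 - 9x - 12, whose only zero in [-2, 3] is x = -1.
Evaluating at the critical points and endpoints: P(-2) = -8,  P(-1) = 1/2,  P(3) = -111/2.
So the maximum is P(-1) = 1/2.

-1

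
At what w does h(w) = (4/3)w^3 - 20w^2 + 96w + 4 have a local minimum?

6

h'(w) = 4w^2 - 40w + 96. Setting h'(w) = 0 gives w ∈ {4, 6}.
Since h''(w) = 8w - 40, we get h''(4) = -8 < 0 ⇒ local maximum; h''(6) = 8 > 0 ⇒ local minimum.
The local minimum is h(6) = 148.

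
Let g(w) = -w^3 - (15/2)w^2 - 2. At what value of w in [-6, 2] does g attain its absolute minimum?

-5

The derivative is -3w^2 - 15w, which vanishes at w = -5 and w = 0.
Candidates: g(-6) = -56; g(-5) = -129/2; g(0) = -2; g(2) = -40.
Hence the absolute minimum is -129/2 at w = -5.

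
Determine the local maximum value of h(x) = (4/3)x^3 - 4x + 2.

14/3

h'(x) = 4x^2 - 4 = 0 at x = -1, 1.
Since h''(x) = 8x, we get h''(-1) = -8 < 0 ⇒ local maximum; h''(1) = 8 > 0 ⇒ local minimum.
Thus h has its local maximum at x = -1, with value 14/3.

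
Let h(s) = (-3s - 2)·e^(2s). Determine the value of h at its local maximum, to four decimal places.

0.1455

Differentiating with the product rule gives h'(s) = (-6s - 7)·e^(2s). Since e^(2s) > 0, the only critical point is s = -7/6.
h''(-7/6) has the same sign as -6 < 0, so this is a local maximum.
h(-7/6) = (3/2)·e^(-7/3) ≈ 0.1455.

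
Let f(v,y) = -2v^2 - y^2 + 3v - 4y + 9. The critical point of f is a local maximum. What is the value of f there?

∂f/∂v = -4v + 3 = 0 and ∂f/∂y = -2y - 4 = 0, so (v, y) = (3/4, -2).
The Hessian has f_{vv} = -4, f_{yy} = -2, f_{vy} = 0, giving D = 8 > 0 with f_{vv} < 0, so the point is a local maximum.
f(3/4, -2) = 113/8.

113/8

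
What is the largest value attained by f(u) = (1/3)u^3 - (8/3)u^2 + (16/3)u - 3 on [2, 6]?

Differentiating, f'(u) = u^2 - (16/3)u + 16/3; whose only zero in [2, 6] is u = 4.
Candidates: f(2) = -1/3, f(4) = -3, f(6) = 5.
The maximum over the interval is 5, attained at u = 6.

5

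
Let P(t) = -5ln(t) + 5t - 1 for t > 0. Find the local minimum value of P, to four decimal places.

4.0000

P'(t) = -5/t + 5 = 0 gives t = 1.
P''(t) = 5/t², which is positive for t > 0, so this is a local minimum.
P(1) = -5·ln(1) + 5 - 1 ≈ 4.0000.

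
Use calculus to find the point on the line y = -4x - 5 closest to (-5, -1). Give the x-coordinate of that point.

Minimize D(x)^2 = (x + 5)^2 + (-4x - 4)^2.
d/dx[D^2] = 2(x + 5) + 2·(-4)·(-4x - 4) = 0 ⇒ x = -21/17.
Then y = -1/17 and the distance is √(256/17) ≈ 3.8806.

-21/17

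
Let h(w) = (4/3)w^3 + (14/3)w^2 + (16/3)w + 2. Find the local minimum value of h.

0

h'(w) = 4w^2 + (28/3)w + 16/3. Setting h'(w) = 0 gives w ∈ {-4/3, -1}.
h''(w) = 8w + 28/3. h''(-4/3) = -4/3 < 0 ⇒ local maximum; h''(-1) = 4/3 > 0 ⇒ local minimum.
Thus h has its local minimum at w = -1, with value 0.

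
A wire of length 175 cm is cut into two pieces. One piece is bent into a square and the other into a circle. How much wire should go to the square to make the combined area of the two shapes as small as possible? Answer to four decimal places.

98.0174

Let x be the length used for the square. Square side x/4; circle radius (175−x)/(2π).
A(x) = (x/4)² + π·((175−x)/(2π))² = x²/16 + (175−x)²/(4π) for 0 ≤ x ≤ 175. A'(x) = x/8 − (175−x)/(2π) = 0 gives x = 4·175/(π+4) ≈ 98.0174.
A'' = 1/8 + 1/(2π) > 0, so this gives the minimum combined area; x ≈ 98.0174 cm to the square.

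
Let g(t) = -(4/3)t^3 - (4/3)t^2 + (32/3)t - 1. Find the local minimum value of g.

Critical points: g'(t) = -4t^2 - (8/3)t + 32/3 vanishes at t = -2, 4/3.
g''(t) = -8t - 8/3. g''(-2) = 40/3 > 0 ⇒ local minimum; g''(4/3) = -40/3 < 0 ⇒ local maximum.
So the local minimum value is g(-2) = -17.

-17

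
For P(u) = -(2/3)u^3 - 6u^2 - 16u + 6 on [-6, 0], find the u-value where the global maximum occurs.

-6

The derivative is -2u^2 - 12u - 16, which vanishes at u = -4 and u = -2.
Candidates: P(-6) = 30; P(-4) = 50/3; P(-2) = 58/3; P(0) = 6.
Hence the absolute maximum is 30 at u = -6.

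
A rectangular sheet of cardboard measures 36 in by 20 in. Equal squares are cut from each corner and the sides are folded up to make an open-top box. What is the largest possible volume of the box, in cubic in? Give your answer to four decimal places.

1345.0080

With cut size x, the volume is V(x) = x(36 − 2x)(20 − 2x) for 0 < x < 10.
V'(x) = 12x^2 − 224x + 720. Setting V'(x) = 0 gives x ≈ 4.1265 (the root in (0, 10)).
V''(x) = 24x − 224 is negative there, so this is the maximum; V ≈ 1345.0080.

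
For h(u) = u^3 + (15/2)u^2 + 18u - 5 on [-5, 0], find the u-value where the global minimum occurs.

-5

Differentiating, h'(u) = 3u^2 + 15u + 18; which vanishes at u = -3 and u = -2.
Candidates: h(-5) = -65/2,  h(-3) = -37/2,  h(-2) = -19,  h(0) = -5.
Hence the absolute minimum is -65/2 at u = -5.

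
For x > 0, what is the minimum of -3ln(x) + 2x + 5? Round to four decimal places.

R'(x) = -3/x + 2 = 0 gives x = 3/2.
R''(x) = 3/x², which is positive for x > 0, so this is a local minimum.
R(3/2) = -3·ln(3/2) + 3 + 5 ≈ 6.7836.

6.7836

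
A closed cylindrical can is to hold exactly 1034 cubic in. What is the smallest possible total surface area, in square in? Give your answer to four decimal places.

566.0588

With radius r and height h, πr²h = 1034 so h = 1034/(πr²), and S(r) = 2πr² + 2πrh = 2πr² + 2·1034/r.
S'(r) = 4πr − 2·1034/r² = 0 ⇒ r³ = 1034/(2π), so r ≈ 5.4800 and h = 2r ≈ 10.9600.
S''(r) = 4π + 4·1034/r³ > 0, so this is the minimum; S ≈ 566.0588.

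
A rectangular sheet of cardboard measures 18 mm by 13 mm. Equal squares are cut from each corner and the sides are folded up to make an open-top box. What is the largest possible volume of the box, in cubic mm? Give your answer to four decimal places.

260.0078

With cut size x, the volume is V(x) = x(18 − 2x)(13 − 2x) for 0 < x < 6.5.
V'(x) = 12x^2 − 124x + 234. Setting V'(x) = 0 gives x ≈ 2.4844 (the root in (0, 6.5)).
V''(x) = 24x − 124 is negative there, so this is the maximum; V ≈ 260.0078.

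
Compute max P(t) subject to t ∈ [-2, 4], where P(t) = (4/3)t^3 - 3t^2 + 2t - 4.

124/3

Differentiating, P'(t) = 4t^2 - 6t + 2; which vanishes at t = 1/2 and t = 1.
Evaluating at the critical points and endpoints: P(-2) = -92/3; P(1/2) = -43/12; P(1) = -11/3; P(4) = 124/3.
So the maximum is P(4) = 124/3.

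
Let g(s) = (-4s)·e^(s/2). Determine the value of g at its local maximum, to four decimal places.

2.9430

Differentiating with the product rule gives g'(s) = (-2s - 4)·e^(s/2). Since e^(s/2) > 0, the only critical point is s = -2.
g''(-2) has the same sign as -2 < 0, so this is a local maximum.
g(-2) = (8)·e^(-1) ≈ 2.9430.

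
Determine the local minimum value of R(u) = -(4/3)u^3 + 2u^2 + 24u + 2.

R'(u) = -4u^2 + 4u + 24 = 0 at u = -2, 3.
Second-derivative test with R''(u) = -8u + 4: R''(-2) = 20 > 0 ⇒ local minimum; R''(3) = -20 < 0 ⇒ local maximum.
So the local minimum value is R(-2) = -82/3.

-82/3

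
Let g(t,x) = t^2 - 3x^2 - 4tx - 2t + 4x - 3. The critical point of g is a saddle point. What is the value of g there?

∂g/∂t = 2t - 4x - 2 = 0 and ∂g/∂x = -4t - 6x + 4 = 0, so (t, x) = (1, 0).
The Hessian has g_{tt} = 2, g_{xx} = -6, g_{tx} = -4, giving D = -28 < 0, so the point is a saddle point.
g(1, 0) = -4.

-4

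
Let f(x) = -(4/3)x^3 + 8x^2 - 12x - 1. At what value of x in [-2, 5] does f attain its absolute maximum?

-2

The derivative is -4x^2 + 16x - 12, which vanishes at x = 1 and x = 3.
Compare values at every candidate in [-2, 5]: f(-2) = 197/3; f(1) = -19/3; f(3) = -1; f(5) = -83/3.
Hence the absolute maximum is 197/3 at x = -2.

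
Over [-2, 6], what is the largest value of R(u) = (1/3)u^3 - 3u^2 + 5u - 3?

-2/3

R'(u) = u^2 - 6u + 5, which vanishes at u = 1 and u = 5.
Evaluating at the critical points and endpoints: R(-2) = -83/3; R(1) = -2/3; R(5) = -34/3; R(6) = -9.
Hence the absolute maximum is -2/3 at u = 1.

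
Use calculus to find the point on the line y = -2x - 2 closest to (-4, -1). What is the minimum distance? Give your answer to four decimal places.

Minimize D(x)^2 = (x + 4)^2 + (-2x - 1)^2.
d/dx[D^2] = 2(x + 4) + 2·(-2)·(-2x - 1) = 0 ⇒ x = -6/5.
Then y = 2/5 and the distance is √(49/5) ≈ 3.1305.

3.1305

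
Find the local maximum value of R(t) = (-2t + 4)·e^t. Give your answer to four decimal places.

5.4366

R'(t) = (-2)·e^t + (-2t + 4)·1·e^t = (-2t + 2)·e^t. Since e^t > 0, the only critical point is t = 1.
R''(1) has the same sign as -2 < 0, so this is a local maximum.
R(1) = (2)·e^(1) ≈ 5.4366.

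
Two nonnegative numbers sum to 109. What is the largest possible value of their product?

11881/4

With x + y = 109, the product is P(x) = x(109 − x).
P'(x) = 109 − 2x = 0 gives x = 109/2; P'' = −2 < 0, so this is the maximum.
P = 109/2·109/2 = 11881/4.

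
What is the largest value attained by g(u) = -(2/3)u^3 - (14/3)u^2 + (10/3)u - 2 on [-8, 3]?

Differentiating, g'(u) = -2u^2 - (28/3)u + 10/3; which vanishes at u = -5 and u = 1/3.
Compare values at every candidate in [-8, 3]: g(-8) = 14,  g(-5) = -52,  g(1/3) = -116/81,  g(3) = -52.
The maximum over the interval is 14, attained at u = -8.

14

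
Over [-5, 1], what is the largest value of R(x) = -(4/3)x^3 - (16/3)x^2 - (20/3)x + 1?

203/3

R'(x) = -4x^2 - (32/3)x - 20/3, which vanishes at x = -5/3 and x = -1.
Candidates: R(-5) = 203/3; R(-5/3) = 281/81; R(-1) = 11/3; R(1) = -37/3.
The maximum over the interval is 203/3, attained at x = -5.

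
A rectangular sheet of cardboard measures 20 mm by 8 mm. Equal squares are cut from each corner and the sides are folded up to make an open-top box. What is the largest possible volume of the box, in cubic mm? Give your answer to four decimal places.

129.9415

With cut size x, the volume is V(x) = x(20 − 2x)(8 − 2x) for 0 < x < 4.
V'(x) = 12x^2 − 112x + 160. Setting V'(x) = 0 gives x ≈ 1.7607 (the root in (0, 4)).
V''(x) = 24x − 112 is negative there, so this is the maximum; V ≈ 129.9415.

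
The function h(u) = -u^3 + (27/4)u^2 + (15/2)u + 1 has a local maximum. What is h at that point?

Critical points: h'(u) = -3u^2 + (27/2)u + 15/2 vanishes at u = -1/2, 5.
Second-derivative test with h''(u) = -6u + 27/2: h''(-1/2) = 33/2 > 0 ⇒ local minimum; h''(5) = -33/2 < 0 ⇒ local maximum.
The local maximum is h(5) = 329/4.

329/4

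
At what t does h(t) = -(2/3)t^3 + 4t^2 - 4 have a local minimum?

h'(t) = -2t^2 + 8t = 0 at t = 0, 4.
Since h''(t) = -4t + 8, we get h''(0) = 8 > 0 ⇒ local minimum; h''(4) = -8 < 0 ⇒ local maximum.
So the local minimum value is h(0) = -4.

0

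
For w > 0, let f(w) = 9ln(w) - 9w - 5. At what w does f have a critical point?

f'(w) = 9/w − 9 = 0 gives w = 1.
f''(w) = -9/w², which is negative for w > 0, so this is a local maximum.
f(1) = 9·ln(1) - 9 - 5 ≈ -14.0000.

1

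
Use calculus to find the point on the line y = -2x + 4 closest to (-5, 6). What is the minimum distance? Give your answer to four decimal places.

Minimize D(x)^2 = (x + 5)^2 + (-2x - 2)^2.
d/dx[D^2] = 2(x + 5) + 2·(-2)·(-2x - 2) = 0 ⇒ x = -9/5.
Then y = 38/5 and the distance is √(64/5) ≈ 3.5777.

3.5777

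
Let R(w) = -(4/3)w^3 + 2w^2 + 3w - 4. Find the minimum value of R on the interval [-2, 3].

Differentiating, R'(w) = -4w^2 + 4w + 3; which vanishes at w = -1/2 and w = 3/2.
Evaluating at the critical points and endpoints: R(-2) = 26/3,  R(-1/2) = -29/6,  R(3/2) = 1/2,  R(3) = -13.
Hence the absolute minimum is -13 at w = 3.

-13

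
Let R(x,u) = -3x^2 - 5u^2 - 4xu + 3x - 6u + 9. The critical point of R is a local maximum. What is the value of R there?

∂R/∂x = -6x - 4u + 3 = 0 and ∂R/∂u = -4x - 10u - 6 = 0, so (x, u) = (27/22, -12/11).
The Hessian has R_{xx} = -6, R_{uu} = -10, R_{xu} = -4, giving D = 44 > 0 with R_{xx} < 0, so the point is a local maximum.
R(27/22, -12/11) = 621/44.

621/44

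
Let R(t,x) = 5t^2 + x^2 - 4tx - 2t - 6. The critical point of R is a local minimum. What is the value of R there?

-7

∂R/∂t = 10t - 4x - 2 = 0 and ∂R/∂x = -4t + 2x = 0, so (t, x) = (1, 2).
The Hessian has R_{tt} = 10, R_{xx} = 2, R_{tx} = -4, giving D = 4 > 0 with R_{tt} > 0, so the point is a local minimum.
R(1, 2) = -7.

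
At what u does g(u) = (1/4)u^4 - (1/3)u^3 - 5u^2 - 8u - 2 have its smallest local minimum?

4

g'(u) = u^3 - u^2 - 10u - 8 = 0 at u = -2, -1, 4.
g''(u) = 3u^2 - 2u - 10. g''(-2) = 6 > 0 ⇒ local minimum; g''(-1) = -5 < 0 ⇒ local maximum; g''(4) = 30 > 0 ⇒ local minimum.
So the smallest local minimum value is g(4) = -214/3.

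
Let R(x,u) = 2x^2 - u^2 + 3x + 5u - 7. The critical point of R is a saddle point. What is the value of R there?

∂R/∂x = 4x + 3 = 0 and ∂R/∂u = -2u + 5 = 0, so (x, u) = (-3/4, 5/2).
The Hessian has R_{xx} = 4, R_{uu} = -2, R_{xu} = 0, giving D = -8 < 0, so the point is a saddle point.
R(-3/4, 5/2) = -15/8.

-15/8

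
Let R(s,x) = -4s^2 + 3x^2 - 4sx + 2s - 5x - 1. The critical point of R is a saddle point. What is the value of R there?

∂R/∂s = -8s - 4x + 2 = 0 and ∂R/∂x = -4s + 6x - 5 = 0, so (s, x) = (-1/8, 3/4).
The Hessian has R_{ss} = -8, R_{xx} = 6, R_{sx} = -4, giving D = -64 < 0, so the point is a saddle point.
R(-1/8, 3/4) = -3.

-3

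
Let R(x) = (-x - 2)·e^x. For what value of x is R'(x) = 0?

-3

By the product rule, R'(x) = (-x - 3)·e^x. Since e^x > 0, the only critical point is x = -3.
R''(-3) has the same sign as -1 < 0, so this is a local maximum.
R(-3) = (1)·e^(-3) ≈ 0.0498.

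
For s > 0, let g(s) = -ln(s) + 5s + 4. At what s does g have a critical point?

1/5

g'(s) = -1/s + 5 = 0 gives s = 1/5.
g''(s) = 1/s², which is positive for s > 0, so this is a local minimum.
g(1/5) = -1·ln(1/5) + 1 + 4 ≈ 6.6094.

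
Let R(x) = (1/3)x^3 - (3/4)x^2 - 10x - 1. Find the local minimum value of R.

R'(x) = x^2 - (3/2)x - 10. Setting R'(x) = 0 gives x ∈ {-5/2, 4}.
Since R''(x) = 2x - 3/2, we get R''(-5/2) = -13/2 < 0 ⇒ local maximum; R''(4) = 13/2 > 0 ⇒ local minimum.
Thus R has its local minimum at x = 4, with value -95/3.

-95/3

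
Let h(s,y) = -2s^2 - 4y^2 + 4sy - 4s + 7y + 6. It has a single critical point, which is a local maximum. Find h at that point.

73/8

∂h/∂s = -4s + 4y - 4 = 0 and ∂h/∂y = 4s - 8y + 7 = 0, so (s, y) = (-1/4, 3/4).
The Hessian has h_{ss} = -4, h_{yy} = -8, h_{sy} = 4, giving D = 16 > 0 with h_{ss} < 0, so the point is a local maximum.
h(-1/4, 3/4) = 73/8.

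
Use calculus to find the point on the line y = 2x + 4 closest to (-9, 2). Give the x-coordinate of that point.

Minimize D(x)^2 = (x + 9)^2 + (2x + 2)^2.
d/dx[D^2] = 2(x + 9) + 2·2·(2x + 2) = 0 ⇒ x = -13/5.
Then y = -6/5 and the distance is √(256/5) ≈ 7.1554.

-13/5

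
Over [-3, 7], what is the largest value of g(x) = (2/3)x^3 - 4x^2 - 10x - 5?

g'(x) = 2x^2 - 8x - 10, which vanishes at x = -1 and x = 5.
Compare values at every candidate in [-3, 7]: g(-3) = -29, g(-1) = 1/3, g(5) = -215/3, g(7) = -127/3.
Hence the absolute maximum is 1/3 at x = -1.

1/3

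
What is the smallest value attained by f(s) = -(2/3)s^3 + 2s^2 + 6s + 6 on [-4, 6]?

The derivative is -2s^2 + 4s + 6, which vanishes at s = -1 and s = 3.
Compare values at every candidate in [-4, 6]: f(-4) = 170/3,  f(-1) = 8/3,  f(3) = 24,  f(6) = -30.
The minimum over the interval is -30, attained at s = 6.

-30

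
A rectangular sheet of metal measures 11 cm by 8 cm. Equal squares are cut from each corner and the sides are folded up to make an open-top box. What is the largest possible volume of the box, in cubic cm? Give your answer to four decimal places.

60.0126

With cut size x, the volume is V(x) = x(11 − 2x)(8 − 2x) for 0 < x < 4.
V'(x) = 12x^2 − 76x + 88. Setting V'(x) = 0 gives x ≈ 1.5252 (the root in (0, 4)).
V''(x) = 24x − 76 is negative there, so this is the maximum; V ≈ 60.0126.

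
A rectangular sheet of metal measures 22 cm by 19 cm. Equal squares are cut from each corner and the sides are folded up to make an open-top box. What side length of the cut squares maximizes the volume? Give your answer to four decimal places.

3.3893

With cut size x, the volume is V(x) = x(22 − 2x)(19 − 2x) for 0 < x < 9.5.
V'(x) = 12x^2 − 164x + 418. Setting V'(x) = 0 gives x ≈ 3.3893 (the root in (0, 9.5)).
V''(x) = 24x − 164 is negative there, so this is the maximum; V ≈ 630.5007.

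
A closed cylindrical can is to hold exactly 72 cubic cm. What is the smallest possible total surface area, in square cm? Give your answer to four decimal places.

With radius r and height h, πr²h = 72 so h = 72/(πr²), and S(r) = 2πr² + 2πrh = 2πr² + 2·72/r.
S'(r) = 4πr − 2·72/r² = 0 ⇒ r³ = 72/(2π), so r ≈ 2.2545 and h = 2r ≈ 4.5090.
S''(r) = 4π + 4·72/r³ > 0, so this is the minimum; S ≈ 95.8082.

95.8082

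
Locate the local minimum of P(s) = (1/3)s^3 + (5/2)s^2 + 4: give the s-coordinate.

P'(s) = s^2 + 5s. Setting P'(s) = 0 gives s ∈ {-5, 0}.
Since P''(s) = 2s + 5, we get P''(-5) = -5 < 0 ⇒ local maximum; P''(0) = 5 > 0 ⇒ local minimum.
Thus P has its local minimum at s = 0, with value 4.

0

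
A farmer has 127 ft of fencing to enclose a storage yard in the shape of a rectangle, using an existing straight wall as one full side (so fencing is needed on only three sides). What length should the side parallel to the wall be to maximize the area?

Let the sides perpendicular to the wall have length x and the parallel side y, so 2x + y = 127 and the area is A = xy = x(127 − 2x).
A'(x) = 127 − 4x = 0 gives x = 127/4, and A''(x) = −4 < 0 confirms a maximum.
Then y = 127 − 2·127/4 = 127/2 and A = 16129/8.

127/2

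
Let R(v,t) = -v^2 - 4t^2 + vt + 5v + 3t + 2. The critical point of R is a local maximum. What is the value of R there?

154/15

∂R/∂v = -2v + t + 5 = 0 and ∂R/∂t = v - 8t + 3 = 0, so (v, t) = (43/15, 11/15).
The Hessian has R_{vv} = -2, R_{tt} = -8, R_{vt} = 1, giving D = 15 > 0 with R_{vv} < 0, so the point is a local maximum.
R(43/15, 11/15) = 154/15.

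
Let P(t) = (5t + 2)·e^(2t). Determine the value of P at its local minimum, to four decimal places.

Differentiating with the product rule gives P'(t) = (10t + 9)·e^(2t). Since e^(2t) > 0, the only critical point is t = -9/10.
P''(-9/10) has the same sign as 10 > 0, so this is a local minimum.
P(-9/10) = (-5/2)·e^(-9/5) ≈ -0.4132.

-0.4132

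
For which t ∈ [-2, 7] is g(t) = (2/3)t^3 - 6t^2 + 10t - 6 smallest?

g'(t) = 2t^2 - 12t + 10, which vanishes at t = 1 and t = 5.
Compare values at every candidate in [-2, 7]: g(-2) = -166/3, g(1) = -4/3, g(5) = -68/3, g(7) = -4/3.
Hence the absolute minimum is -166/3 at t = -2.

-2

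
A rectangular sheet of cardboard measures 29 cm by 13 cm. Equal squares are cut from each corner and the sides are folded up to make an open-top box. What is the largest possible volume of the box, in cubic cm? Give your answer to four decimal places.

484.8503

With cut size x, the volume is V(x) = x(29 − 2x)(13 − 2x) for 0 < x < 6.5.
V'(x) = 12x^2 − 168x + 377. Setting V'(x) = 0 gives x ≈ 2.8068 (the root in (0, 6.5)).
V''(x) = 24x − 168 is negative there, so this is the maximum; V ≈ 484.8503.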